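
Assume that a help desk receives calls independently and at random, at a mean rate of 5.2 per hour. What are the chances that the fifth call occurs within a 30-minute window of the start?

0.1226

Over the interval, μ = 5.2 × 0.5 = 2.6 (a 30-minute window = 0.5 hours).
The fifth arrival falls in the interval iff at least 5 events occur there: P(S_5 ≤ t) = P(N ≥ 5) = 1 − P(N ≤ 4) ≈ 0.1226.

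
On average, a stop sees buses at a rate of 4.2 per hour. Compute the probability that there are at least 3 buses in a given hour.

0.7898

With mean μ = 4.2 per hour,
P(N ≥ 3) = 1 − P(N ≤ 2) = 1 − Σ_{j=0}^{2} e^(−μ) μ^j/j! ≈ 0.7898.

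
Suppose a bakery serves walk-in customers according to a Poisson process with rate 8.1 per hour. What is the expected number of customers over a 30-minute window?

4.05

E[N] = λt = 8.1 × 0.5 = 4.05 (a 30-minute window = 0.5 hours).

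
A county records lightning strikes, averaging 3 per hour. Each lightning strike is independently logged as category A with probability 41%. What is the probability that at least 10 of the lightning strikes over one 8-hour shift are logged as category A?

0.5219

Thinning: the lightning strikes that are logged as category A themselves form a Poisson process with rate 0.41 × 3 = 1.23 per hour.
Over the interval, μ = 1.23 × 8 = 9.84 (an 8-hour shift = 8 hours).
P(N ≥ 10) = 1 − P(N ≤ 9) ≈ 0.5219.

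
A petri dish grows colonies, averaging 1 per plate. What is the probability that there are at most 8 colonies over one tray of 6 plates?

Over the interval, μ = 1 × 6 = 6 (a tray of 6 plates = 6 plates).
P(N ≤ 8) = Σ_{j=0}^{8} e^(−μ) μ^j/j! ≈ 0.8472.

0.8472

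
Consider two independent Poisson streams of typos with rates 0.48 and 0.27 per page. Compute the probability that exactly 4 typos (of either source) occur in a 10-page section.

0.0729

Independent Poisson processes superpose: combined rate λ = 0.48 + 0.27 = 0.75 per page.
Over the interval, μ = 0.75 × 10 = 7.5 (a 10-page section = 10 pages).
P(N = 4) = e^(−7.5) · 7.5^4/4! ≈ 0.0729.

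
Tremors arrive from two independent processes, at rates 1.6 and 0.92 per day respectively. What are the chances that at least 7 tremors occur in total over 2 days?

Independent Poisson processes superpose: combined rate λ = 1.6 + 0.92 = 2.52 per day.
Over the interval, μ = 2.52 × 2 = 5.04 (2 days).
P(N ≥ 7) = 1 − P(N ≤ 6) ≈ 0.2437.

0.2437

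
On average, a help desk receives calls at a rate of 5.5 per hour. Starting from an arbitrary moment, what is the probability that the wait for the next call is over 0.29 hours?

The wait for the next event is exponential with rate λ = 5.5 per hour.
P(T > 0.29) = e^(−λt) = e^(−5.5 × 0.29) = e^(−1.595) ≈ 0.2029.

0.2029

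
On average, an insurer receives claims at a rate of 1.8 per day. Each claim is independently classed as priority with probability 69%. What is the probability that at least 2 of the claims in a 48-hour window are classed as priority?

0.7094

Thinning: the claims that are classed as priority themselves form a Poisson process with rate 0.69 × 1.8 = 1.242 per day.
Over the interval, μ = 1.242 × 2 = 2.484 (a 48-hour window = 2 days).
P(N ≥ 2) = 1 − P(N ≤ 1) ≈ 0.7094.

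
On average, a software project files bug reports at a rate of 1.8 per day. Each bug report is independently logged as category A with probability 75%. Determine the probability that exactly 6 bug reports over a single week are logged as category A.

0.0778

Thinning: the bug reports that are logged as category A themselves form a Poisson process with rate 0.75 × 1.8 = 1.35 per day.
Over the interval, μ = 1.35 × 7 = 9.45 (a week = 7 days).
P(N = 6) = e^(−9.45) · 9.45^6/6! ≈ 0.0778.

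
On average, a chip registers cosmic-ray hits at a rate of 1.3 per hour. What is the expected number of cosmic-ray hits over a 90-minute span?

1.95

E[N] = λt = 1.3 × 1.5 = 1.95 (a 90-minute span = 1.5 hours).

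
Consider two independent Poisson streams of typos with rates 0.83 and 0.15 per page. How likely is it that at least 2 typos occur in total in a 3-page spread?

Independent Poisson processes superpose: combined rate λ = 0.83 + 0.15 = 0.98 per page.
Over the interval, μ = 0.98 × 3 = 2.94 (a 3-page spread = 3 pages).
P(N ≥ 2) = 1 − P(N ≤ 1) ≈ 0.7917.

0.7917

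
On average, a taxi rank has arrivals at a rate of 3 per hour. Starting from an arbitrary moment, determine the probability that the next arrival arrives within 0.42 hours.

Inter-arrival times are exponential with rate λ = 3 per hour.
P(T ≤ 0.42) = 1 − e^(−λt) = 1 − e^(−3 × 0.42) = 1 − e^(−1.26) ≈ 0.7163.

0.7163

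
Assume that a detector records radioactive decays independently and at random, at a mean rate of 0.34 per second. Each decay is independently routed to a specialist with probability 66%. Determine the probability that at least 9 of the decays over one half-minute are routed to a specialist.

Thinning: the decays that are routed to a specialist themselves form a Poisson process with rate 0.66 × 0.34 = 0.2244 per second.
Over the interval, μ = 0.2244 × 30 = 6.732 (a half-minute = 30 seconds).
P(N ≥ 9) = 1 − P(N ≤ 8) ≈ 0.2367.

0.2367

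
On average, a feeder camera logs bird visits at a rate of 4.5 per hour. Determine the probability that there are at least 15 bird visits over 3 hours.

Over the interval, μ = 4.5 × 3 = 13.5 (3 hours).
P(N ≥ 15) = 1 − P(N ≤ 14) = 1 − Σ_{j=0}^{14} e^(−μ) μ^j/j! ≈ 0.3767.

0.3767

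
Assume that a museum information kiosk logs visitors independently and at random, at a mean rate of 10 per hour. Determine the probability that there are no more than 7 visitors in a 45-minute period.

Over the interval, μ = 10 × 0.75 = 7.5 (a 45-minute period = 0.75 hours).
P(N ≤ 7) = Σ_{j=0}^{7} e^(−μ) μ^j/j! ≈ 0.5246.

0.5246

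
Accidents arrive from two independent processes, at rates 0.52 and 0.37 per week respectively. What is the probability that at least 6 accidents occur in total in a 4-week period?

0.1504

Independent Poisson processes superpose: combined rate λ = 0.52 + 0.37 = 0.89 per week.
Over the interval, μ = 0.89 × 4 = 3.56 (a 4-week period = 4 weeks).
P(N ≥ 6) = 1 − P(N ≤ 5) ≈ 0.1504.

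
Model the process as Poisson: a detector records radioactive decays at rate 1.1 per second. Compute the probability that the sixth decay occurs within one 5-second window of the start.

Over the interval, μ = 1.1 × 5 = 5.5 (a 5-second window = 5 seconds).
The sixth arrival falls in the interval iff at least 6 events occur there: P(S_6 ≤ t) = P(N ≥ 6) = 1 − P(N ≤ 5) ≈ 0.4711.

0.4711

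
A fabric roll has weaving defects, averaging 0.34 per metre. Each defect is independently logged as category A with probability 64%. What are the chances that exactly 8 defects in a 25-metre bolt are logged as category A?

Thinning: the defects that are logged as category A themselves form a Poisson process with rate 0.64 × 0.34 = 0.2176 per metre.
Over the interval, μ = 0.2176 × 25 = 5.44 (a 25-metre bolt = 25 metres).
P(N = 8) = e^(−5.44) · 5.44^8/8! ≈ 0.0825.

0.0825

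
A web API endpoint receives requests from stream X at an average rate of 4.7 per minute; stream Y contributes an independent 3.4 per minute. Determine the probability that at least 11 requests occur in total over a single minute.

Independent Poisson processes superpose: combined rate λ = 4.7 + 3.4 = 8.1 per minute.
So μ = 8.1.
P(N ≥ 11) = 1 − P(N ≤ 10) ≈ 0.1942.

0.1942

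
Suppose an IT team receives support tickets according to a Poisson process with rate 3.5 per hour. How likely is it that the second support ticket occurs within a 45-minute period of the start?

Over the interval, μ = 3.5 × 0.75 = 2.625 (a 45-minute period = 0.75 hours).
The second arrival falls in the interval iff at least 2 events occur there: P(S_2 ≤ t) = P(N ≥ 2) = 1 − P(N ≤ 1) ≈ 0.7374.

0.7374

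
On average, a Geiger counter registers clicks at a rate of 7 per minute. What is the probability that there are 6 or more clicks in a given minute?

0.6993

With mean μ = 7 per minute,
P(N ≥ 6) = 1 − P(N ≤ 5) = 1 − Σ_{j=0}^{5} e^(−μ) μ^j/j! ≈ 0.6993.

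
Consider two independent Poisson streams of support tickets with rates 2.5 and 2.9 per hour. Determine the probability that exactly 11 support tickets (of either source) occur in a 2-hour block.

0.1192

Independent Poisson processes superpose: combined rate λ = 2.5 + 2.9 = 5.4 per hour.
Over the interval, μ = 5.4 × 2 = 10.8 (a 2-hour block = 2 hours).
P(N = 11) = e^(−10.8) · 10.8^11/11! ≈ 0.1192.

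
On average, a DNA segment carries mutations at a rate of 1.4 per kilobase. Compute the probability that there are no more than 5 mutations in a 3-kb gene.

0.7531

Over the interval, μ = 1.4 × 3 = 4.2 (a 3-kb gene = 3 kilobases).
P(N ≤ 5) = Σ_{j=0}^{5} e^(−μ) μ^j/j! ≈ 0.7531.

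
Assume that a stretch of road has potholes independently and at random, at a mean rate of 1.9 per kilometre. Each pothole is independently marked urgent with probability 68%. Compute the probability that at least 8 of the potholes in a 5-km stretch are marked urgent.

0.3214

Thinning: the potholes that are marked urgent themselves form a Poisson process with rate 0.68 × 1.9 = 1.292 per kilometre.
Over the interval, μ = 1.292 × 5 = 6.46 (a 5-km stretch = 5 kilometres).
P(N ≥ 8) = 1 − P(N ≤ 7) ≈ 0.3214.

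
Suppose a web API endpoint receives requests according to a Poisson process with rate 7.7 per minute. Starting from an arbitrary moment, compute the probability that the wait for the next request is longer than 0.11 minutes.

The wait for the next event is exponential with rate λ = 7.7 per minute.
P(T > 0.11) = e^(−λt) = e^(−7.7 × 0.11) = e^(−0.847) ≈ 0.4287.

0.4287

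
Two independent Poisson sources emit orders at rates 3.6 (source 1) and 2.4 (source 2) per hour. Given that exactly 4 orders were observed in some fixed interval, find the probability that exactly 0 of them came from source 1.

0.0256

Given the total, each event is independently from source 1 with probability p = λ_1/(λ_1+λ_2) = 3.6/6 = 0.6000.
So K ~ Binomial(4, 3.6/6): P(K = 0) = C(4,0) · (3.6/6)^0 · (2.4/6)^4 ≈ 0.0256.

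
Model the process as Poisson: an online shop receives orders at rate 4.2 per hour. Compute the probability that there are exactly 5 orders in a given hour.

With mean μ = 4.2 per hour,
P(N = 5) = e^(−μ) μ^5/5! = e^(−4.2) · 4.2^5/120 ≈ 0.1633.

0.1633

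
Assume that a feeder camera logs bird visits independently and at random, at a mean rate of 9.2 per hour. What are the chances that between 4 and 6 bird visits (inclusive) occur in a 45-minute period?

0.3776

Over the interval, μ = 9.2 × 0.75 = 6.9 (a 45-minute period = 0.75 hours).
P(4 ≤ N ≤ 6) = Σ_{j=4}^{6} e^(−6.9) · 6.9^j/j! ≈ 0.3776.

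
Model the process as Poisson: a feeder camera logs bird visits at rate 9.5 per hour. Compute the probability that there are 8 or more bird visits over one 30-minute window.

0.1086

Over the interval, μ = 9.5 × 0.5 = 4.75 (a 30-minute window = 0.5 hours).
P(N ≥ 8) = 1 − P(N ≤ 7) = 1 − Σ_{j=0}^{7} e^(−μ) μ^j/j! ≈ 0.1086.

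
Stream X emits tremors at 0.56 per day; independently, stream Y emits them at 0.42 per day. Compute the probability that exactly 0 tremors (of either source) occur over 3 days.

0.0529

Independent Poisson processes superpose: combined rate λ = 0.56 + 0.42 = 0.98 per day.
Over the interval, μ = 0.98 × 3 = 2.94 (3 days).
P(N = 0) = e^(−2.94) · 2.94^0/0! ≈ 0.0529.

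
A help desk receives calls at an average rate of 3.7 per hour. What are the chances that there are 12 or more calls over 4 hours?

Over the interval, μ = 3.7 × 4 = 14.8 (4 hours).
P(N ≥ 12) = 1 − P(N ≤ 11) = 1 − Σ_{j=0}^{11} e^(−μ) μ^j/j! ≈ 0.8016.

0.8016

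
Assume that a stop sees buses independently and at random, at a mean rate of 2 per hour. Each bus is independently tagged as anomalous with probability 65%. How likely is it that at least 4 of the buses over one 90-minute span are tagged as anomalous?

0.1340

Thinning: the buses that are tagged as anomalous themselves form a Poisson process with rate 0.65 × 2 = 1.3 per hour.
Over the interval, μ = 1.3 × 1.5 = 1.95 (a 90-minute span = 1.5 hours).
P(N ≥ 4) = 1 − P(N ≤ 3) ≈ 0.1340.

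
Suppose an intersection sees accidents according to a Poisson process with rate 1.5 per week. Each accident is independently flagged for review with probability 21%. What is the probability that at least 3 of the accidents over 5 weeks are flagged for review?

0.2102

Thinning: the accidents that are flagged for review themselves form a Poisson process with rate 0.21 × 1.5 = 0.315 per week.
Over the interval, μ = 0.315 × 5 = 1.575 (5 weeks).
P(N ≥ 3) = 1 − P(N ≤ 2) ≈ 0.2102.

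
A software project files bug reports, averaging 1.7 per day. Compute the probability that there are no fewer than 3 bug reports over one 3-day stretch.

Over the interval, μ = 1.7 × 3 = 5.1 (a 3-day stretch = 3 days).
P(N ≥ 3) = 1 − P(N ≤ 2) = 1 − Σ_{j=0}^{2} e^(−μ) μ^j/j! ≈ 0.8835.

0.8835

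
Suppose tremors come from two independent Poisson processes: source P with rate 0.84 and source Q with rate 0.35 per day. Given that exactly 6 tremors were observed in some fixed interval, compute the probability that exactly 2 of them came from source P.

0.0559

Given the total, each event is independently from source P with probability p = λ_P/(λ_P+λ_Q) = 0.84/1.19 ≈ 0.7059.
So K ~ Binomial(6, 0.84/1.19): P(K = 2) = C(6,2) · (0.84/1.19)^2 · (0.35/1.19)^4 ≈ 0.0559.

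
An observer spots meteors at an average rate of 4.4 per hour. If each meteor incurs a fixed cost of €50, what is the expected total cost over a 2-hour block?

€440

E[N] = 4.4 × 2 = 8.8 (a 2-hour block = 2 hours); E[cost] = 8.8 × €50 = €440.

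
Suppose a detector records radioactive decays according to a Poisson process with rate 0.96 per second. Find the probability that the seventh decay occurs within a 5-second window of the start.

Over the interval, μ = 0.96 × 5 = 4.8 (a 5-second window = 5 seconds).
The seventh arrival falls in the interval iff at least 7 events occur there: P(S_7 ≤ t) = P(N ≥ 7) = 1 − P(N ≤ 6) ≈ 0.2092.

0.2092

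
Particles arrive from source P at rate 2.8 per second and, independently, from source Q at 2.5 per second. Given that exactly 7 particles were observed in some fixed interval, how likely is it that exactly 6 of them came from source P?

Given the total, each event is independently from source P with probability p = λ_P/(λ_P+λ_Q) = 2.8/5.3 ≈ 0.5283.
So K ~ Binomial(7, 2.8/5.3): P(K = 6) = C(7,6) · (2.8/5.3)^6 · (2.5/5.3)^1 ≈ 0.0718.

0.0718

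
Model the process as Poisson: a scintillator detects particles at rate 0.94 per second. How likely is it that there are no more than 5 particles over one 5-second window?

Over the interval, μ = 0.94 × 5 = 4.7 (a 5-second window = 5 seconds).
P(N ≤ 5) = Σ_{j=0}^{5} e^(−μ) μ^j/j! ≈ 0.6684.

0.6684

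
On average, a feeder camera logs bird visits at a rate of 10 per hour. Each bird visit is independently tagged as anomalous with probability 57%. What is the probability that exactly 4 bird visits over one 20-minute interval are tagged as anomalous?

0.0812

Thinning: the bird visits that are tagged as anomalous themselves form a Poisson process with rate 0.57 × 10 = 5.7 per hour.
Over the interval, μ = 5.7 × 1/3 = 1.9 (a 20-minute interval = 1/3 hours).
P(N = 4) = e^(−1.9) · 1.9^4/4! ≈ 0.0812.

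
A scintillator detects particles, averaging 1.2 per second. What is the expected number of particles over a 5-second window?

E[N] = λt = 1.2 × 5 = 6 (a 5-second window = 5 seconds).

6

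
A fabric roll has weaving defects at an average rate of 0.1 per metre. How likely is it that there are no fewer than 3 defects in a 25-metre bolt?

0.4562

Over the interval, μ = 0.1 × 25 = 2.5 (a 25-metre bolt = 25 metres).
P(N ≥ 3) = 1 − P(N ≤ 2) = 1 − Σ_{j=0}^{2} e^(−μ) μ^j/j! ≈ 0.4562.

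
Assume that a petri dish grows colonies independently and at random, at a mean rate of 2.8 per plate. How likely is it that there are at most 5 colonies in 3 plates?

Over the interval, μ = 2.8 × 3 = 8.4 (3 plates).
P(N ≤ 5) = Σ_{j=0}^{5} e^(−μ) μ^j/j! ≈ 0.1573.

0.1573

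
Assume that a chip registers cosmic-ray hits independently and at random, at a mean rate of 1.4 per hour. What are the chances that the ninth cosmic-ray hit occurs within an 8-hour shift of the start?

Over the interval, μ = 1.4 × 8 = 11.2 (an 8-hour shift = 8 hours).
The ninth arrival falls in the interval iff at least 9 events occur there: P(S_9 ≤ t) = P(N ≥ 9) = 1 − P(N ≤ 8) ≈ 0.7853.

0.7853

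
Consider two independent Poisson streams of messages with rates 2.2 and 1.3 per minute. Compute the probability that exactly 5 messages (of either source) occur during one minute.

Independent Poisson processes superpose: combined rate λ = 2.2 + 1.3 = 3.5 per minute.
So μ = 3.5.
P(N = 5) = e^(−3.5) · 3.5^5/5! ≈ 0.1322.

0.1322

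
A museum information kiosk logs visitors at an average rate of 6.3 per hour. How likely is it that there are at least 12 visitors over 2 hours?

0.6050

Over the interval, μ = 6.3 × 2 = 12.6 (2 hours).
P(N ≥ 12) = 1 − P(N ≤ 11) = 1 − Σ_{j=0}^{11} e^(−μ) μ^j/j! ≈ 0.6050.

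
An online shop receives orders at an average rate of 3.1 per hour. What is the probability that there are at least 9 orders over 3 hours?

0.5832

Over the interval, μ = 3.1 × 3 = 9.3 (3 hours).
P(N ≥ 9) = 1 − P(N ≤ 8) = 1 − Σ_{j=0}^{8} e^(−μ) μ^j/j! ≈ 0.5832.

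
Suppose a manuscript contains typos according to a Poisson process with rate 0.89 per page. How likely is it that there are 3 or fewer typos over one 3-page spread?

0.7207

Over the interval, μ = 0.89 × 3 = 2.67 (a 3-page spread = 3 pages).
P(N ≤ 3) = Σ_{j=0}^{3} e^(−μ) μ^j/j! ≈ 0.7207.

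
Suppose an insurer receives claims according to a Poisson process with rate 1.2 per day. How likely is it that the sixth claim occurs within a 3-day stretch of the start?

0.1559

Over the interval, μ = 1.2 × 3 = 3.6 (a 3-day stretch = 3 days).
The sixth arrival falls in the interval iff at least 6 events occur there: P(S_6 ≤ t) = P(N ≥ 6) = 1 − P(N ≤ 5) ≈ 0.1559.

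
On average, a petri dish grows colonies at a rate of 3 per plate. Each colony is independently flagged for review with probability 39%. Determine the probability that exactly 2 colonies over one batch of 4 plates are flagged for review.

Thinning: the colonies that are flagged for review themselves form a Poisson process with rate 0.39 × 3 = 1.17 per plate.
Over the interval, μ = 1.17 × 4 = 4.68 (a batch of 4 plates = 4 plates).
P(N = 2) = e^(−4.68) · 4.68^2/2! ≈ 0.1016.

0.1016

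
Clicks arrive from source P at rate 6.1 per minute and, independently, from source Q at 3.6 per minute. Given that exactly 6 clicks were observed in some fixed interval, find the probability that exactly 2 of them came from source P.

0.1125

Given the total, each event is independently from source P with probability p = λ_P/(λ_P+λ_Q) = 6.1/9.7 ≈ 0.6289.
So K ~ Binomial(6, 6.1/9.7): P(K = 2) = C(6,2) · (6.1/9.7)^2 · (3.6/9.7)^4 ≈ 0.1125.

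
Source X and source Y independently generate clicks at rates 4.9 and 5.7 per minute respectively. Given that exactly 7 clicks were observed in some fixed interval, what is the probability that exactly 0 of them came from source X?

Given the total, each event is independently from source X with probability p = λ_X/(λ_X+λ_Y) = 4.9/10.6 ≈ 0.4623.
So K ~ Binomial(7, 4.9/10.6): P(K = 0) = C(7,0) · (4.9/10.6)^0 · (5.7/10.6)^7 ≈ 0.0130.

0.0130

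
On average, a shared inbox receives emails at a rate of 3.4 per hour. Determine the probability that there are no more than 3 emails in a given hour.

0.5584

With mean μ = 3.4 per hour,
P(N ≤ 3) = Σ_{j=0}^{3} e^(−μ) μ^j/j! ≈ 0.5584.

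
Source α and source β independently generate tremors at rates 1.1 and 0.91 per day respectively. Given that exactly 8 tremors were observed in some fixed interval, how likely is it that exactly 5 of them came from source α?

0.2551

Given the total, each event is independently from source α with probability p = λ_α/(λ_α+λ_β) = 1.1/2.01 ≈ 0.5473.
So K ~ Binomial(8, 1.1/2.01): P(K = 5) = C(8,5) · (1.1/2.01)^5 · (0.91/2.01)^3 ≈ 0.2551.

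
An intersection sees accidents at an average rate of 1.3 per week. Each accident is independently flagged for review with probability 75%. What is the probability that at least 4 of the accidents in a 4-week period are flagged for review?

0.5468

Thinning: the accidents that are flagged for review themselves form a Poisson process with rate 0.75 × 1.3 = 0.975 per week.
Over the interval, μ = 0.975 × 4 = 3.9 (a 4-week period = 4 weeks).
P(N ≥ 4) = 1 − P(N ≤ 3) ≈ 0.5468.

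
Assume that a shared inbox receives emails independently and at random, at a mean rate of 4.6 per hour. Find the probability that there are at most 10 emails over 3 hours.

0.1893

Over the interval, μ = 4.6 × 3 = 13.8 (3 hours).
P(N ≤ 10) = Σ_{j=0}^{10} e^(−μ) μ^j/j! ≈ 0.1893.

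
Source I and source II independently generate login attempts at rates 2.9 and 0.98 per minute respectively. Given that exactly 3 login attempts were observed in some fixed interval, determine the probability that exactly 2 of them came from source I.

0.4233

Given the total, each event is independently from source I with probability p = λ_I/(λ_I+λ_II) = 2.9/3.88 ≈ 0.7474.
So K ~ Binomial(3, 2.9/3.88): P(K = 2) = C(3,2) · (2.9/3.88)^2 · (0.98/3.88)^1 ≈ 0.4233.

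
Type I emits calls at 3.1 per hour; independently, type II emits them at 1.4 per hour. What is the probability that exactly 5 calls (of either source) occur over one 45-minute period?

Independent Poisson processes superpose: combined rate λ = 3.1 + 1.4 = 4.5 per hour.
Over the interval, μ = 4.5 × 0.75 = 3.375 (a 45-minute period = 0.75 hours).
P(N = 5) = e^(−3.375) · 3.375^5/5! ≈ 0.1249.

0.1249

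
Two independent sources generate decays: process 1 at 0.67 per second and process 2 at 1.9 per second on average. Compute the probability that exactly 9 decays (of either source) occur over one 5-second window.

0.0691

Independent Poisson processes superpose: combined rate λ = 0.67 + 1.9 = 2.57 per second.
Over the interval, μ = 2.57 × 5 = 12.85 (a 5-second window = 5 seconds).
P(N = 9) = e^(−12.85) · 12.85^9/9! ≈ 0.0691.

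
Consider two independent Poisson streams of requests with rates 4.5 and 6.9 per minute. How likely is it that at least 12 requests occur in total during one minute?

Independent Poisson processes superpose: combined rate λ = 4.5 + 6.9 = 11.4 per minute.
So μ = 11.4.
P(N ≥ 12) = 1 − P(N ≤ 11) ≈ 0.4684.

0.4684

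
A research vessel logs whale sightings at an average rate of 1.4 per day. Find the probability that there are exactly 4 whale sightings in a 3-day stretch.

Over the interval, μ = 1.4 × 3 = 4.2 (a 3-day stretch = 3 days).
P(N = 4) = e^(−μ) μ^4/4! = e^(−4.2) · 4.2^4/24 ≈ 0.1944.

0.1944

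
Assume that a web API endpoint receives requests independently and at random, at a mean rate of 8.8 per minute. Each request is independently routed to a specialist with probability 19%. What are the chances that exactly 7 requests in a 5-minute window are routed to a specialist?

Thinning: the requests that are routed to a specialist themselves form a Poisson process with rate 0.19 × 8.8 = 1.672 per minute.
Over the interval, μ = 1.672 × 5 = 8.36 (a 5-minute window = 5 minutes).
P(N = 7) = e^(−8.36) · 8.36^7/7! ≈ 0.1325.

0.1325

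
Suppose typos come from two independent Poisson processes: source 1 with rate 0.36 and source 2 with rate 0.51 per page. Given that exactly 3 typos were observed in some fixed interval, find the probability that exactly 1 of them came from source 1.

0.4266

Given the total, each event is independently from source 1 with probability p = λ_1/(λ_1+λ_2) = 0.36/0.87 ≈ 0.4138.
So K ~ Binomial(3, 0.36/0.87): P(K = 1) = C(3,1) · (0.36/0.87)^1 · (0.51/0.87)^2 ≈ 0.4266.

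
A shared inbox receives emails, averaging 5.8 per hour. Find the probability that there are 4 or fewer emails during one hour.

0.3127

With mean μ = 5.8 per hour,
P(N ≤ 4) = Σ_{j=0}^{4} e^(−μ) μ^j/j! ≈ 0.3127.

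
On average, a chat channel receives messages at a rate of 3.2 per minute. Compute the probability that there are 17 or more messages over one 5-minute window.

Over the interval, μ = 3.2 × 5 = 16 (a 5-minute window = 5 minutes).
P(N ≥ 17) = 1 − P(N ≤ 16) = 1 − Σ_{j=0}^{16} e^(−μ) μ^j/j! ≈ 0.4340.

0.4340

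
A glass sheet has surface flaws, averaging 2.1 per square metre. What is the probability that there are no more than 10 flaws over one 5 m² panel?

Over the interval, μ = 2.1 × 5 = 10.5 (a 5 m² panel = 5 square metres).
P(N ≤ 10) = Σ_{j=0}^{10} e^(−μ) μ^j/j! ≈ 0.5207.

0.5207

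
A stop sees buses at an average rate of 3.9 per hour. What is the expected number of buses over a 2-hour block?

E[N] = λt = 3.9 × 2 = 7.8 (a 2-hour block = 2 hours).

7.8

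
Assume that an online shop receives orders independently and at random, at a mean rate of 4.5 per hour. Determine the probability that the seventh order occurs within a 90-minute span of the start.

Over the interval, μ = 4.5 × 1.5 = 6.75 (a 90-minute span = 1.5 hours).
The seventh arrival falls in the interval iff at least 7 events occur there: P(S_7 ≤ t) = P(N ≥ 7) = 1 − P(N ≤ 6) ≈ 0.5124.

0.5124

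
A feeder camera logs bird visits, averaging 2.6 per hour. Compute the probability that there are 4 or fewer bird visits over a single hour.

With mean μ = 2.6 per hour,
P(N ≤ 4) = Σ_{j=0}^{4} e^(−μ) μ^j/j! ≈ 0.8774.

0.8774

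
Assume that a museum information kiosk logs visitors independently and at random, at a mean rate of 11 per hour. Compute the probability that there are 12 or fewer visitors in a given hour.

0.6887

With mean μ = 11 per hour,
P(N ≤ 12) = Σ_{j=0}^{12} e^(−μ) μ^j/j! ≈ 0.6887.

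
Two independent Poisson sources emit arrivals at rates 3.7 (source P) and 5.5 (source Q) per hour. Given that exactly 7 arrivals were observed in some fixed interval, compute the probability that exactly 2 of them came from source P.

Given the total, each event is independently from source P with probability p = λ_P/(λ_P+λ_Q) = 3.7/9.2 ≈ 0.4022.
So K ~ Binomial(7, 3.7/9.2): P(K = 2) = C(7,2) · (3.7/9.2)^2 · (5.5/9.2)^5 ≈ 0.2594.

0.2594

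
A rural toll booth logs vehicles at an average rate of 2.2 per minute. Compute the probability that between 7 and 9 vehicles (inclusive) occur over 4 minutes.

0.3881

Over the interval, μ = 2.2 × 4 = 8.8 (4 minutes).
P(7 ≤ N ≤ 9) = Σ_{j=7}^{9} e^(−8.8) · 8.8^j/j! ≈ 0.3881.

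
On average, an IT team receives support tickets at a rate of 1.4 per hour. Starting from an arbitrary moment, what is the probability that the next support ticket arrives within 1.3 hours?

Inter-arrival times are exponential with rate λ = 1.4 per hour.
P(T ≤ 1.3) = 1 − e^(−λt) = 1 − e^(−1.4 × 1.3) = 1 − e^(−1.82) ≈ 0.8380.

0.8380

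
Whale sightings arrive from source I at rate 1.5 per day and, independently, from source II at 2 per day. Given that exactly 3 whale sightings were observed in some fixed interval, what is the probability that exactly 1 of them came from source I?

0.4198

Given the total, each event is independently from source I with probability p = λ_I/(λ_I+λ_II) = 1.5/3.5 ≈ 0.4286.
So K ~ Binomial(3, 1.5/3.5): P(K = 1) = C(3,1) · (1.5/3.5)^1 · (2/3.5)^2 ≈ 0.4198.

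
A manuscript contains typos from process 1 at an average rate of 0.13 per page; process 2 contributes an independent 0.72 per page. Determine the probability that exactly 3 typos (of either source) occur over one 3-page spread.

Independent Poisson processes superpose: combined rate λ = 0.13 + 0.72 = 0.85 per page.
Over the interval, μ = 0.85 × 3 = 2.55 (a 3-page spread = 3 pages).
P(N = 3) = e^(−2.55) · 2.55^3/3! ≈ 0.2158.

0.2158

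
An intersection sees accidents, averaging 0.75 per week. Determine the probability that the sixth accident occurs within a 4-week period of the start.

0.0839

Over the interval, μ = 0.75 × 4 = 3 (a 4-week period = 4 weeks).
The sixth arrival falls in the interval iff at least 6 events occur there: P(S_6 ≤ t) = P(N ≥ 6) = 1 − P(N ≤ 5) ≈ 0.0839.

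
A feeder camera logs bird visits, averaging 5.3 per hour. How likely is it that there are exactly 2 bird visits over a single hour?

0.0701

With mean μ = 5.3 per hour,
P(N = 2) = e^(−μ) μ^2/2! = e^(−5.3) · 5.3^2/2 ≈ 0.0701.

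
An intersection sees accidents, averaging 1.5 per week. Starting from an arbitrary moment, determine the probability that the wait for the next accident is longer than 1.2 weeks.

The wait for the next event is exponential with rate λ = 1.5 per week.
P(T > 1.2) = e^(−λt) = e^(−1.5 × 1.2) = e^(−1.8) ≈ 0.1653.

0.1653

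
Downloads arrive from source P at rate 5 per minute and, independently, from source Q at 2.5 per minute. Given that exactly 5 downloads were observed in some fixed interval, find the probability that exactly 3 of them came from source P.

Given the total, each event is independently from source P with probability p = λ_P/(λ_P+λ_Q) = 5/7.5 ≈ 0.6667.
So K ~ Binomial(5, 5/7.5): P(K = 3) = C(5,3) · (5/7.5)^3 · (2.5/7.5)^2 ≈ 0.3292.

0.3292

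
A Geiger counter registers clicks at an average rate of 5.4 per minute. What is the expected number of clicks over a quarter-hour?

81

E[N] = λt = 5.4 × 15 = 81 (a quarter-hour = 15 minutes).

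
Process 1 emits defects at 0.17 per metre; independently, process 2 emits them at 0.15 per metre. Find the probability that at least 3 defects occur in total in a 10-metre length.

0.6201

Independent Poisson processes superpose: combined rate λ = 0.17 + 0.15 = 0.32 per metre.
Over the interval, μ = 0.32 × 10 = 3.2 (a 10-metre length = 10 metres).
P(N ≥ 3) = 1 − P(N ≤ 2) ≈ 0.6201.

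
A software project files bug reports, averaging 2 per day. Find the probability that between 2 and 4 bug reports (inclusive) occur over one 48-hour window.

0.5373

Over the interval, μ = 2 × 2 = 4 (a 48-hour window = 2 days).
P(2 ≤ N ≤ 4) = Σ_{j=2}^{4} e^(−4) · 4^j/j! ≈ 0.5373.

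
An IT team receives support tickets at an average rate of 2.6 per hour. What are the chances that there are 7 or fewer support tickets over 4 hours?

0.1863

Over the interval, μ = 2.6 × 4 = 10.4 (4 hours).
P(N ≤ 7) = Σ_{j=0}^{7} e^(−μ) μ^j/j! ≈ 0.1863.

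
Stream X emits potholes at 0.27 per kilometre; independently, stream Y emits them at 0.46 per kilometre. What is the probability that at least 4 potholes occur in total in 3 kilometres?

0.1787

Independent Poisson processes superpose: combined rate λ = 0.27 + 0.46 = 0.73 per kilometre.
Over the interval, μ = 0.73 × 3 = 2.19 (3 kilometres).
P(N ≥ 4) = 1 − P(N ≤ 3) ≈ 0.1787.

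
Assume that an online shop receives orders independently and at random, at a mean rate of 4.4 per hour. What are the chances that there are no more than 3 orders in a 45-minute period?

Over the interval, μ = 4.4 × 0.75 = 3.3 (a 45-minute period = 0.75 hours).
P(N ≤ 3) = Σ_{j=0}^{3} e^(−μ) μ^j/j! ≈ 0.5803.

0.5803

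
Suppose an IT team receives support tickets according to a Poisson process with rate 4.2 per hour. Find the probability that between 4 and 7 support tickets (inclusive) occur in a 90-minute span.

Over the interval, μ = 4.2 × 1.5 = 6.3 (a 90-minute span = 1.5 hours).
P(4 ≤ N ≤ 7) = Σ_{j=4}^{7} e^(−6.3) · 6.3^j/j! ≈ 0.5754.

0.5754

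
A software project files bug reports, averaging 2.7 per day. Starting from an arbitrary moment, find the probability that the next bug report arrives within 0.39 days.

0.6511

Inter-arrival times are exponential with rate λ = 2.7 per day.
P(T ≤ 0.39) = 1 − e^(−λt) = 1 − e^(−2.7 × 0.39) = 1 − e^(−1.053) ≈ 0.6511.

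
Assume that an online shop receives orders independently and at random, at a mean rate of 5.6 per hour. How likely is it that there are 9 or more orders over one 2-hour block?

0.7853

Over the interval, μ = 5.6 × 2 = 11.2 (a 2-hour block = 2 hours).
P(N ≥ 9) = 1 − P(N ≤ 8) = 1 − Σ_{j=0}^{8} e^(−μ) μ^j/j! ≈ 0.7853.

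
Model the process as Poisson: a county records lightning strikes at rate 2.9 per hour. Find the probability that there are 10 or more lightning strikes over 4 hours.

Over the interval, μ = 2.9 × 4 = 11.6 (4 hours).
P(N ≥ 10) = 1 − P(N ≤ 9) = 1 − Σ_{j=0}^{9} e^(−μ) μ^j/j! ≈ 0.7209.

0.7209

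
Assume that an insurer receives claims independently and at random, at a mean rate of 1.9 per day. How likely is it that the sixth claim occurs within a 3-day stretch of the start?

Over the interval, μ = 1.9 × 3 = 5.7 (a 3-day stretch = 3 days).
The sixth arrival falls in the interval iff at least 6 events occur there: P(S_6 ≤ t) = P(N ≥ 6) = 1 − P(N ≤ 5) ≈ 0.5050.

0.5050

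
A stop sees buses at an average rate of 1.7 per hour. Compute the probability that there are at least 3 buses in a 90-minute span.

Over the interval, μ = 1.7 × 1.5 = 2.55 (a 90-minute span = 1.5 hours).
P(N ≥ 3) = 1 − P(N ≤ 2) = 1 − Σ_{j=0}^{2} e^(−μ) μ^j/j! ≈ 0.4689.

0.4689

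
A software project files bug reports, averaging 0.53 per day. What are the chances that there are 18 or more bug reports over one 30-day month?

0.3313

Over the interval, μ = 0.53 × 30 = 15.9 (a 30-day month = 30 days).
P(N ≥ 18) = 1 − P(N ≤ 17) = 1 − Σ_{j=0}^{17} e^(−μ) μ^j/j! ≈ 0.3313.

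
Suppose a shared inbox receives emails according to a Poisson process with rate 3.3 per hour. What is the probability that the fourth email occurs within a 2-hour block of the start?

0.8948

Over the interval, μ = 3.3 × 2 = 6.6 (a 2-hour block = 2 hours).
The fourth arrival falls in the interval iff at least 4 events occur there: P(S_4 ≤ t) = P(N ≥ 4) = 1 − P(N ≤ 3) ≈ 0.8948.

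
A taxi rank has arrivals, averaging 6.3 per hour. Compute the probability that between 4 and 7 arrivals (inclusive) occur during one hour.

0.5754

With mean μ = 6.3 per hour,
P(4 ≤ N ≤ 7) = Σ_{j=4}^{7} e^(−6.3) · 6.3^j/j! ≈ 0.5754.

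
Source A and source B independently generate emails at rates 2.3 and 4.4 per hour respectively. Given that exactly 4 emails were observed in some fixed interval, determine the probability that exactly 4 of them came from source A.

Given the total, each event is independently from source A with probability p = λ_A/(λ_A+λ_B) = 2.3/6.7 ≈ 0.3433.
So K ~ Binomial(4, 2.3/6.7): P(K = 4) = C(4,4) · (2.3/6.7)^4 · (4.4/6.7)^0 ≈ 0.0139.

0.0139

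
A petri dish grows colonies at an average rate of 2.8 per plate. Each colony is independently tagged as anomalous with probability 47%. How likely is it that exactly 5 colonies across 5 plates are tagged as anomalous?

0.1427

Thinning: the colonies that are tagged as anomalous themselves form a Poisson process with rate 0.47 × 2.8 = 1.316 per plate.
Over the interval, μ = 1.316 × 5 = 6.58 (5 plates).
P(N = 5) = e^(−6.58) · 6.58^5/5! ≈ 0.1427.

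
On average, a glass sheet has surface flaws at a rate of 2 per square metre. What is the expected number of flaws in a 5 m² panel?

E[N] = λt = 2 × 5 = 10 (a 5 m² panel = 5 square metres).

10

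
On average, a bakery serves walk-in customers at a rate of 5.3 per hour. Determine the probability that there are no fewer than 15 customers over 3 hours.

0.6231

Over the interval, μ = 5.3 × 3 = 15.9 (3 hours).
P(N ≥ 15) = 1 − P(N ≤ 14) = 1 − Σ_{j=0}^{14} e^(−μ) μ^j/j! ≈ 0.6231.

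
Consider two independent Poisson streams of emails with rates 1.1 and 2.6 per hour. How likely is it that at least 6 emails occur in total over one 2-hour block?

0.7474

Independent Poisson processes superpose: combined rate λ = 1.1 + 2.6 = 3.7 per hour.
Over the interval, μ = 3.7 × 2 = 7.4 (a 2-hour block = 2 hours).
P(N ≥ 6) = 1 − P(N ≤ 5) ≈ 0.7474.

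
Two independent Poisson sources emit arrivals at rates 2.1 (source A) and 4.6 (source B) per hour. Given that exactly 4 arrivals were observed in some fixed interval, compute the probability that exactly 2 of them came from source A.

Given the total, each event is independently from source A with probability p = λ_A/(λ_A+λ_B) = 2.1/6.7 ≈ 0.3134.
So K ~ Binomial(4, 2.1/6.7): P(K = 2) = C(4,2) · (2.1/6.7)^2 · (4.6/6.7)^2 ≈ 0.2778.

0.2778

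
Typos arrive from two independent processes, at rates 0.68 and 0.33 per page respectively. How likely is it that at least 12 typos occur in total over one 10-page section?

Independent Poisson processes superpose: combined rate λ = 0.68 + 0.33 = 1.01 per page.
Over the interval, μ = 1.01 × 10 = 10.1 (a 10-page section = 10 pages).
P(N ≥ 12) = 1 − P(N ≤ 11) ≈ 0.3147.

0.3147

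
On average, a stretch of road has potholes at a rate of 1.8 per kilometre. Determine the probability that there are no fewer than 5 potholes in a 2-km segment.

Over the interval, μ = 1.8 × 2 = 3.6 (a 2-km segment = 2 kilometres).
P(N ≥ 5) = 1 − P(N ≤ 4) = 1 − Σ_{j=0}^{4} e^(−μ) μ^j/j! ≈ 0.2936.

0.2936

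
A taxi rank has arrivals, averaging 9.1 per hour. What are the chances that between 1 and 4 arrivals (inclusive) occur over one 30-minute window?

Over the interval, μ = 9.1 × 0.5 = 4.55 (a 30-minute window = 0.5 hours).
P(1 ≤ N ≤ 4) = Σ_{j=1}^{4} e^(−4.55) · 4.55^j/j! ≈ 0.5121.

0.5121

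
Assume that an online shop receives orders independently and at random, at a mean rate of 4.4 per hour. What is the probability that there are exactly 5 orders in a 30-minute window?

Over the interval, μ = 4.4 × 0.5 = 2.2 (a 30-minute window = 0.5 hours).
P(N = 5) = e^(−μ) μ^5/5! = e^(−2.2) · 2.2^5/120 ≈ 0.0476.

0.0476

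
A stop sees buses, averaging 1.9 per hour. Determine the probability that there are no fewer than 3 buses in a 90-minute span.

0.5424

Over the interval, μ = 1.9 × 1.5 = 2.85 (a 90-minute span = 1.5 hours).
P(N ≥ 3) = 1 − P(N ≤ 2) = 1 − Σ_{j=0}^{2} e^(−μ) μ^j/j! ≈ 0.5424.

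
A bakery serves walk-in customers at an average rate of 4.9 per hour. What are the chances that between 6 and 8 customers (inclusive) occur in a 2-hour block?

0.2807

Over the interval, μ = 4.9 × 2 = 9.8 (a 2-hour block = 2 hours).
P(6 ≤ N ≤ 8) = Σ_{j=6}^{8} e^(−9.8) · 9.8^j/j! ≈ 0.2807.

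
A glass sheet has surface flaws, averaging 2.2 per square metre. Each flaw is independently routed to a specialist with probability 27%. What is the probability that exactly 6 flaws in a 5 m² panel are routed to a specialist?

Thinning: the flaws that are routed to a specialist themselves form a Poisson process with rate 0.27 × 2.2 = 0.594 per square metre.
Over the interval, μ = 0.594 × 5 = 2.97 (a 5 m² panel = 5 square metres).
P(N = 6) = e^(−2.97) · 2.97^6/6! ≈ 0.0489.

0.0489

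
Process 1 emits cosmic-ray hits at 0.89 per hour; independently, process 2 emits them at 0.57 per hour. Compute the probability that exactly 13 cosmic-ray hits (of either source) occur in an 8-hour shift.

Independent Poisson processes superpose: combined rate λ = 0.89 + 0.57 = 1.46 per hour.
Over the interval, μ = 1.46 × 8 = 11.68 (an 8-hour shift = 8 hours).
P(N = 13) = e^(−11.68) · 11.68^13/13! ≈ 0.1023.

0.1023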